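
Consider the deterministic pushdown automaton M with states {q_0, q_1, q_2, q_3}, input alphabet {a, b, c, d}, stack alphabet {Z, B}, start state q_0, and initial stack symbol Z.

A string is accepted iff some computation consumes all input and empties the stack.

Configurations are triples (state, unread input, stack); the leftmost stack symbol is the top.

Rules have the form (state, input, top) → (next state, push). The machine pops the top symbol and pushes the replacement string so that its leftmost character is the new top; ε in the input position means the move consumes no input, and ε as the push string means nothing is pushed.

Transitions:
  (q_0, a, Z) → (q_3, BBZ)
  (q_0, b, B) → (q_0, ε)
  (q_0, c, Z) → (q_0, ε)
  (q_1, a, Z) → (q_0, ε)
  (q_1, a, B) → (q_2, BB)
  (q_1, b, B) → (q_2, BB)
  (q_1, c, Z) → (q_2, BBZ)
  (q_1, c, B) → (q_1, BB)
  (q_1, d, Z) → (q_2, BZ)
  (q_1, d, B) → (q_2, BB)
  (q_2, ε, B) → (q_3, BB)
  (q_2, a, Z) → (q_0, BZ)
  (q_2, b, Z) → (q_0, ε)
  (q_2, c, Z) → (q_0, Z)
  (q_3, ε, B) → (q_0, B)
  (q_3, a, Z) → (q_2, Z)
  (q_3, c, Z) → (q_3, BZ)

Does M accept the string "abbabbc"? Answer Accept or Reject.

(q_0, abbabbc, Z)
  read a, top Z: go to q_3, push BBZ → (q_3, bbabbc, BBZ)
  ε-move, top B: go to q_0, push B → (q_0, bbabbc, BBZ)
  read b, top B: go to q_0, push ε → (q_0, babbc, BZ)
  read b, top B: go to q_0, push ε → (q_0, abbc, Z)
  read a, top Z: go to q_3, push BBZ → (q_3, bbc, BBZ)
  ε-move, top B: go to q_0, push B → (q_0, bbc, BBZ)
  read b, top B: go to q_0, push ε → (q_0, bc, BZ)
  read b, top B: go to q_0, push ε → (q_0, c, Z)
  read c, top Z: go to q_0, push ε → (q_0, ε, ε)
All input consumed and the stack is empty.

Accept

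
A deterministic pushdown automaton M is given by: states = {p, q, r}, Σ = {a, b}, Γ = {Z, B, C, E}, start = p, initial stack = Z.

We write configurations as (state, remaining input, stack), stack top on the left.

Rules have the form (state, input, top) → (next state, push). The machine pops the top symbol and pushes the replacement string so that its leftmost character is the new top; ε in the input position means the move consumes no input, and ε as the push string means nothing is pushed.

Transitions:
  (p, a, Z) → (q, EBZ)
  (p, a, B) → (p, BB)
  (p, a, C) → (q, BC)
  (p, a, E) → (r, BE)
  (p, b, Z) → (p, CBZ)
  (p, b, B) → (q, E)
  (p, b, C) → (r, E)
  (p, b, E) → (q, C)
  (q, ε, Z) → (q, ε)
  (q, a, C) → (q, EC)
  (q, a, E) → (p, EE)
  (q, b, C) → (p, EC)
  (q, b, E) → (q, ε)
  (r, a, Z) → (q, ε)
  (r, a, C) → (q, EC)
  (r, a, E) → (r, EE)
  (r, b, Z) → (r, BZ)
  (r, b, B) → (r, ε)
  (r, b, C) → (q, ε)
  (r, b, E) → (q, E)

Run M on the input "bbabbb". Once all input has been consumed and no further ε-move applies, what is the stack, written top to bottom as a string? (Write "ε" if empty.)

(p, bbabbb, Z) ⊢ (p, babbb, CBZ) ⊢ (r, abbb, EBZ) ⊢ (r, bbb, EEBZ) ⊢ (q, bb, EEBZ) ⊢ (q, b, EBZ) ⊢ (q, ε, BZ)
All input consumed in state q with stack BZ.

BZ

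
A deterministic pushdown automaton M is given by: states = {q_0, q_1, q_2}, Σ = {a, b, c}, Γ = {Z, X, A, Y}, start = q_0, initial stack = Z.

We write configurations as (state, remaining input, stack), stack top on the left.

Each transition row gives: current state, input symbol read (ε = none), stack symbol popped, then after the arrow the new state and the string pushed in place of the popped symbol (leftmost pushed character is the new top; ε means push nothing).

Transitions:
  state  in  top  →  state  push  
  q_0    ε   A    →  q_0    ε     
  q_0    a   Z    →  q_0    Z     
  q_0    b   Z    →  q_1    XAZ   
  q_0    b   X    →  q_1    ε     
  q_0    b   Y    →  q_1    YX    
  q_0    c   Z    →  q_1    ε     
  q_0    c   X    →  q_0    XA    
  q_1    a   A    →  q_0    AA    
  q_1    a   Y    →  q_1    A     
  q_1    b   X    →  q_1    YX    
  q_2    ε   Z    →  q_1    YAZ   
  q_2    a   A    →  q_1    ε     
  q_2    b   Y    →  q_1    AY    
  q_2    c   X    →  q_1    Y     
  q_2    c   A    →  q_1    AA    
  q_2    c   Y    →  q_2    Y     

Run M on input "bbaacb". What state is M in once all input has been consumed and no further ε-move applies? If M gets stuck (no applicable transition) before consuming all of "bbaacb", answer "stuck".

(q_0, bbaacb, Z) ⊢ (q_1, baacb, XAZ) ⊢ (q_1, aacb, YXAZ) ⊢ (q_1, acb, AXAZ) ⊢ (q_0, cb, AAXAZ) ⊢ (q_0, cb, AXAZ) ⊢ (q_0, cb, XAZ) ⊢ (q_0, b, XAAZ) ⊢ (q_1, ε, AAZ)
All input consumed; M is in state q_1.

q_1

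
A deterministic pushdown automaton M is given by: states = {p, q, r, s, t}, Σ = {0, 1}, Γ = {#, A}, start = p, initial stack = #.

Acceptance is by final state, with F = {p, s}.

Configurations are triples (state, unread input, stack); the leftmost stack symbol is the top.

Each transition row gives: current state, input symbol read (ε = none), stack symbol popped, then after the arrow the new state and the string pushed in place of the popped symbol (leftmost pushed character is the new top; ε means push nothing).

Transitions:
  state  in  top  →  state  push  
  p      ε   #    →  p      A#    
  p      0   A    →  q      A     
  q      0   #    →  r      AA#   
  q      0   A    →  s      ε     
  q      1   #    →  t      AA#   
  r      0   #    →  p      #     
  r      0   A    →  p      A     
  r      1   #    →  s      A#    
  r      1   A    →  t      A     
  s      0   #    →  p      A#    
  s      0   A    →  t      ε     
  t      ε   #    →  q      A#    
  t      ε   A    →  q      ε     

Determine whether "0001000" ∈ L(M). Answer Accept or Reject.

Reject

(p, 0001000, #) ⊢ (p, 0001000, A#) ⊢ (q, 001000, A#) ⊢ (s, 01000, #) ⊢ (p, 1000, A#)
No transition applies at (p, 1000, A#); input not fully consumed.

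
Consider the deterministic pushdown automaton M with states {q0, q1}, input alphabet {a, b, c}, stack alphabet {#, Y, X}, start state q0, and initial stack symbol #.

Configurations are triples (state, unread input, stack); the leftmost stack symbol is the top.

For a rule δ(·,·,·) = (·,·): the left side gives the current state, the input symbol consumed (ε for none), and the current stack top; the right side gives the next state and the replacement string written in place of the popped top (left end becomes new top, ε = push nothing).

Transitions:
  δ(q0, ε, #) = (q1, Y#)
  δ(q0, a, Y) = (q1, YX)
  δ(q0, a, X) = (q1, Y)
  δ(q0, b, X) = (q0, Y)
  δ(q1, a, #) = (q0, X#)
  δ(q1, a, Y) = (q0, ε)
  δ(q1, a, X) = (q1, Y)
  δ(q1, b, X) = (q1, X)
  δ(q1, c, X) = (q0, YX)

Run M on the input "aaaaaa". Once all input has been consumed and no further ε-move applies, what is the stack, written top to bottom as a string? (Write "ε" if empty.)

(q0, aaaaaa, #)
  ε-move, top #: go to q1, push Y# → (q1, aaaaaa, Y#)
  read a, top Y: go to q0, push ε → (q0, aaaaa, #)
  ε-move, top #: go to q1, push Y# → (q1, aaaaa, Y#)
  read a, top Y: go to q0, push ε → (q0, aaaa, #)
  ε-move, top #: go to q1, push Y# → (q1, aaaa, Y#)
  read a, top Y: go to q0, push ε → (q0, aaa, #)
  ε-move, top #: go to q1, push Y# → (q1, aaa, Y#)
  read a, top Y: go to q0, push ε → (q0, aa, #)
  ε-move, top #: go to q1, push Y# → (q1, aa, Y#)
  read a, top Y: go to q0, push ε → (q0, a, #)
  ε-move, top #: go to q1, push Y# → (q1, a, Y#)
  read a, top Y: go to q0, push ε → (q0, ε, #)
  ε-move, top #: go to q1, push Y# → (q1, ε, Y#)
All input consumed in state q1 with stack Y#.

Y#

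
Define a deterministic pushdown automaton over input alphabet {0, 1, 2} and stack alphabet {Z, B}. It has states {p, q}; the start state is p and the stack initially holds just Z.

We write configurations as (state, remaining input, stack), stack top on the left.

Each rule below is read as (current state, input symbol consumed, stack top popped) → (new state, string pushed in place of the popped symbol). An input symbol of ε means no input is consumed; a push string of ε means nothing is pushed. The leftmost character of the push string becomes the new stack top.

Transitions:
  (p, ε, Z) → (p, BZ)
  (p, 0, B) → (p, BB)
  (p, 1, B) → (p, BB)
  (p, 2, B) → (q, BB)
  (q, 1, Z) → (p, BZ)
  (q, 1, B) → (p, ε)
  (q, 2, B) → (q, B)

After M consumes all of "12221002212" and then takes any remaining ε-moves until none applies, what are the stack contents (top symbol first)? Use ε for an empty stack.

(p, 12221002212, Z)
  ε-move, top Z: go to p, push BZ → (p, 12221002212, BZ)
  read 1, top B: go to p, push BB → (p, 2221002212, BBZ)
  read 2, top B: go to q, push BB → (q, 221002212, BBBZ)
  read 2, top B: go to q, push B → (q, 21002212, BBBZ)
  read 2, top B: go to q, push B → (q, 1002212, BBBZ)
  read 1, top B: go to p, push ε → (p, 002212, BBZ)
  read 0, top B: go to p, push BB → (p, 02212, BBBZ)
  read 0, top B: go to p, push BB → (p, 2212, BBBBZ)
  read 2, top B: go to q, push BB → (q, 212, BBBBBZ)
  read 2, top B: go to q, push B → (q, 12, BBBBBZ)
  read 1, top B: go to p, push ε → (p, 2, BBBBZ)
  read 2, top B: go to q, push BB → (q, ε, BBBBBZ)
All input consumed in state q with stack BBBBBZ.

BBBBBZ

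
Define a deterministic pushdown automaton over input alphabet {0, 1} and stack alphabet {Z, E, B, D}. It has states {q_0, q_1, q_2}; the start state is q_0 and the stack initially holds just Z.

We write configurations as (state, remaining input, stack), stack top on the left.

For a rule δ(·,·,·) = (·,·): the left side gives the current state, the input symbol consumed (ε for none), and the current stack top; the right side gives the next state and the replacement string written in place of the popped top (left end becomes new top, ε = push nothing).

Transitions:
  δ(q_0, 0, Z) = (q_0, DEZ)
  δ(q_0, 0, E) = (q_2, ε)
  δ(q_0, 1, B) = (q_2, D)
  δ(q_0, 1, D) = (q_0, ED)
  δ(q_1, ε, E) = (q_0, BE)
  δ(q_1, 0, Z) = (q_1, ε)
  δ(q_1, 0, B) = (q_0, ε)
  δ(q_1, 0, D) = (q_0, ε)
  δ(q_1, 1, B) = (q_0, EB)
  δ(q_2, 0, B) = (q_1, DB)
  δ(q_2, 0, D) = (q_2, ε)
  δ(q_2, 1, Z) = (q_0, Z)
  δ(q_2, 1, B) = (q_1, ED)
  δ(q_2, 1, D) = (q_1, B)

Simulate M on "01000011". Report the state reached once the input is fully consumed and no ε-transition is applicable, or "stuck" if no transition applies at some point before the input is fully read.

(q_0, 01000011, Z) ⊢ (q_0, 1000011, DEZ) ⊢ (q_0, 000011, EDEZ) ⊢ (q_2, 00011, DEZ) ⊢ (q_2, 0011, EZ)
No transition for (q_2, 0, top E); M blocks with input 0011 remaining.

stuck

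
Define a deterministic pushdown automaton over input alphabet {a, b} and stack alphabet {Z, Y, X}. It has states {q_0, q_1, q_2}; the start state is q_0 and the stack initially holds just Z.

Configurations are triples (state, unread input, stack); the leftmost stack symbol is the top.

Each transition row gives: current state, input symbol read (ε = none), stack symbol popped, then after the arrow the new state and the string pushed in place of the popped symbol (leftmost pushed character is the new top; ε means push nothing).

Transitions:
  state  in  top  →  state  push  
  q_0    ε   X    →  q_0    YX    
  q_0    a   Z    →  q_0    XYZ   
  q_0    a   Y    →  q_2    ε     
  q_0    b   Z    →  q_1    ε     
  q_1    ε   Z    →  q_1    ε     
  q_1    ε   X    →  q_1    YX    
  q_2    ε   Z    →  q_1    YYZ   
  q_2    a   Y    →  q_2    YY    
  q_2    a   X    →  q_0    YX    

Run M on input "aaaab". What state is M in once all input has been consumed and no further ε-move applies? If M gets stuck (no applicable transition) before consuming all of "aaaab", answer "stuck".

(q_0, aaaab, Z) ⊢ (q_0, aaab, XYZ) ⊢ (q_0, aaab, YXYZ) ⊢ (q_2, aab, XYZ) ⊢ (q_0, ab, YXYZ) ⊢ (q_2, b, XYZ)
No transition for (q_2, b, top X); M blocks with input b remaining.

stuck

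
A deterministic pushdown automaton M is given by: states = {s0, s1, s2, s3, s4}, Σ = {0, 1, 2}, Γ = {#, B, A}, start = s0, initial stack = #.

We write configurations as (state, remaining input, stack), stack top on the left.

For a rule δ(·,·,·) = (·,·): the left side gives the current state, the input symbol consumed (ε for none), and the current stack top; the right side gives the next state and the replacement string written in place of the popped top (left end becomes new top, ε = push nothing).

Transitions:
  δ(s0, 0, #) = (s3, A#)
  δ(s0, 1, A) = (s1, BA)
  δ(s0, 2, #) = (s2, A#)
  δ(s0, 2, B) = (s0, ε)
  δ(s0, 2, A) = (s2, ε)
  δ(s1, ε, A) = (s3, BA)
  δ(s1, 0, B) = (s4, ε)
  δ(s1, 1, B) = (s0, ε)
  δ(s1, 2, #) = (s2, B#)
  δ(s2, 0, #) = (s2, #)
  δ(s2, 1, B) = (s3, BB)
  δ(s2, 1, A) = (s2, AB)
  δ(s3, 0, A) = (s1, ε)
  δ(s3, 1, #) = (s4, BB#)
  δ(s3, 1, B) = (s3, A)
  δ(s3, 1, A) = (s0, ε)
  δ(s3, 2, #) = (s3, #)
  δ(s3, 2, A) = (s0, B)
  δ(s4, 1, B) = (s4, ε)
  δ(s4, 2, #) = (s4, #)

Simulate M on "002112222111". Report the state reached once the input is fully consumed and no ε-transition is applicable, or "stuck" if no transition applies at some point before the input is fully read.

(s0, 002112222111, #) ⊢ (s3, 02112222111, A#) ⊢ (s1, 2112222111, #) ⊢ (s2, 112222111, B#) ⊢ (s3, 12222111, BB#) ⊢ (s3, 2222111, AB#) ⊢ (s0, 222111, BB#) ⊢ (s0, 22111, B#) ⊢ (s0, 2111, #) ⊢ (s2, 111, A#) ⊢ (s2, 11, AB#) ⊢ (s2, 1, ABB#) ⊢ (s2, ε, ABBB#)
All input consumed; M is in state s2.

s2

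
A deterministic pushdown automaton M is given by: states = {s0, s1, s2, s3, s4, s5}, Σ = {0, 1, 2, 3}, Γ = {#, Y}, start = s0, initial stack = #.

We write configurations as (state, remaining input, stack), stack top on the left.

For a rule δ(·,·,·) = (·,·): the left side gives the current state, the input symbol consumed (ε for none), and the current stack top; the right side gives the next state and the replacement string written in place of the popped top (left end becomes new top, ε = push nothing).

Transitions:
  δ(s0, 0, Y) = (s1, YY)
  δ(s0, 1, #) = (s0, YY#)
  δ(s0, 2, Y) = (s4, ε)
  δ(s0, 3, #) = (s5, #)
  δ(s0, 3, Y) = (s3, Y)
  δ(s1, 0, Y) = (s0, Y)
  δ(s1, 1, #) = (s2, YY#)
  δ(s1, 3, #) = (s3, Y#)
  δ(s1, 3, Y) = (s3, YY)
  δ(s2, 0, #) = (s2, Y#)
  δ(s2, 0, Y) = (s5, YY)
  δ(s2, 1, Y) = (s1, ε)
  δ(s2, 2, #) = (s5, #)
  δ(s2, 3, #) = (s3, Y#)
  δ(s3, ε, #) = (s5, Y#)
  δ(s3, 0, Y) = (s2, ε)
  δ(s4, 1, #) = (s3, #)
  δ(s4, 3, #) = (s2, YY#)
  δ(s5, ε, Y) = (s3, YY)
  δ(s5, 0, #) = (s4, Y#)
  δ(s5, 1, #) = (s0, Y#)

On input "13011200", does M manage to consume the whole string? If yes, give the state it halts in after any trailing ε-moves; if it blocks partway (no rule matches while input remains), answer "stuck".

(s0, 13011200, #) ⊢ (s0, 3011200, YY#) ⊢ (s3, 011200, YY#) ⊢ (s2, 11200, Y#) ⊢ (s1, 1200, #) ⊢ (s2, 200, YY#)
No transition for (s2, 2, top Y); M blocks with input 200 remaining.

stuck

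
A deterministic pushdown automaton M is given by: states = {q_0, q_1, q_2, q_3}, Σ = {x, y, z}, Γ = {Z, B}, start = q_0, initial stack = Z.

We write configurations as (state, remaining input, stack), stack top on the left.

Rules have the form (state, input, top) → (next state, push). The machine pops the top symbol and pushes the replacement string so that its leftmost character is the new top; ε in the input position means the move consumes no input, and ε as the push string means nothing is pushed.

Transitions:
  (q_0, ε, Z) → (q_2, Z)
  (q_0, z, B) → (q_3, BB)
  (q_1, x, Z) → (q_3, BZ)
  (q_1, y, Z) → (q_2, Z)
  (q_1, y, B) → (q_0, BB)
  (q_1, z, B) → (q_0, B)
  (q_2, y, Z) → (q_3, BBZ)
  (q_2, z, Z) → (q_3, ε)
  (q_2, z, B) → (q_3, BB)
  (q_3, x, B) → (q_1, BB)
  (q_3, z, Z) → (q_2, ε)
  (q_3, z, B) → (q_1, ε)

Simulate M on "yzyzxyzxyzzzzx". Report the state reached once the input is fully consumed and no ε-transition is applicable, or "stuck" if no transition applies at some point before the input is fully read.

q_1

(q_0, yzyzxyzxyzzzzx, Z)
  ε-move, top Z: go to q_2, push Z → (q_2, yzyzxyzxyzzzzx, Z)
  read y, top Z: go to q_3, push BBZ → (q_3, zyzxyzxyzzzzx, BBZ)
  read z, top B: go to q_1, push ε → (q_1, yzxyzxyzzzzx, BZ)
  read y, top B: go to q_0, push BB → (q_0, zxyzxyzzzzx, BBZ)
  read z, top B: go to q_3, push BB → (q_3, xyzxyzzzzx, BBBZ)
  read x, top B: go to q_1, push BB → (q_1, yzxyzzzzx, BBBBZ)
  read y, top B: go to q_0, push BB → (q_0, zxyzzzzx, BBBBBZ)
  read z, top B: go to q_3, push BB → (q_3, xyzzzzx, BBBBBBZ)
  read x, top B: go to q_1, push BB → (q_1, yzzzzx, BBBBBBBZ)
  read y, top B: go to q_0, push BB → (q_0, zzzzx, BBBBBBBBZ)
  read z, top B: go to q_3, push BB → (q_3, zzzx, BBBBBBBBBZ)
  read z, top B: go to q_1, push ε → (q_1, zzx, BBBBBBBBZ)
  read z, top B: go to q_0, push B → (q_0, zx, BBBBBBBBZ)
  read z, top B: go to q_3, push BB → (q_3, x, BBBBBBBBBZ)
  read x, top B: go to q_1, push BB → (q_1, ε, BBBBBBBBBBZ)
All input consumed; M is in state q_1.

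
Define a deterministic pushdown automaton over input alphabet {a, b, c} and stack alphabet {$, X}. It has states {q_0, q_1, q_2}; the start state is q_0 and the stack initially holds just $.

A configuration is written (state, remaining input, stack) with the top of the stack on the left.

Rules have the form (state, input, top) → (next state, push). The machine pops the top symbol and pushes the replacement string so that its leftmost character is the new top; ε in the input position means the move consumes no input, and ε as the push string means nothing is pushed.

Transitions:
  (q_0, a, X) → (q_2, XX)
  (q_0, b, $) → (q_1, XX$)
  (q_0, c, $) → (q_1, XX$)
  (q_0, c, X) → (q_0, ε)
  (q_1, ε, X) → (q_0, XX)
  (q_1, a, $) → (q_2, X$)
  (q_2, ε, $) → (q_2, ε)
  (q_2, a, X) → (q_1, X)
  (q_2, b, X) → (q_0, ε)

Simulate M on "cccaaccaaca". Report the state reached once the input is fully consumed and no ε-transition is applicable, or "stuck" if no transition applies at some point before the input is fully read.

(q_0, cccaaccaaca, $) ⊢ (q_1, ccaaccaaca, XX$) ⊢ (q_0, ccaaccaaca, XXX$) ⊢ (q_0, caaccaaca, XX$) ⊢ (q_0, aaccaaca, X$) ⊢ (q_2, accaaca, XX$) ⊢ (q_1, ccaaca, XX$) ⊢ (q_0, ccaaca, XXX$) ⊢ (q_0, caaca, XX$) ⊢ (q_0, aaca, X$) ⊢ (q_2, aca, XX$) ⊢ (q_1, ca, XX$) ⊢ (q_0, ca, XXX$) ⊢ (q_0, a, XX$) ⊢ (q_2, ε, XXX$)
All input consumed; M is in state q_2.

q_2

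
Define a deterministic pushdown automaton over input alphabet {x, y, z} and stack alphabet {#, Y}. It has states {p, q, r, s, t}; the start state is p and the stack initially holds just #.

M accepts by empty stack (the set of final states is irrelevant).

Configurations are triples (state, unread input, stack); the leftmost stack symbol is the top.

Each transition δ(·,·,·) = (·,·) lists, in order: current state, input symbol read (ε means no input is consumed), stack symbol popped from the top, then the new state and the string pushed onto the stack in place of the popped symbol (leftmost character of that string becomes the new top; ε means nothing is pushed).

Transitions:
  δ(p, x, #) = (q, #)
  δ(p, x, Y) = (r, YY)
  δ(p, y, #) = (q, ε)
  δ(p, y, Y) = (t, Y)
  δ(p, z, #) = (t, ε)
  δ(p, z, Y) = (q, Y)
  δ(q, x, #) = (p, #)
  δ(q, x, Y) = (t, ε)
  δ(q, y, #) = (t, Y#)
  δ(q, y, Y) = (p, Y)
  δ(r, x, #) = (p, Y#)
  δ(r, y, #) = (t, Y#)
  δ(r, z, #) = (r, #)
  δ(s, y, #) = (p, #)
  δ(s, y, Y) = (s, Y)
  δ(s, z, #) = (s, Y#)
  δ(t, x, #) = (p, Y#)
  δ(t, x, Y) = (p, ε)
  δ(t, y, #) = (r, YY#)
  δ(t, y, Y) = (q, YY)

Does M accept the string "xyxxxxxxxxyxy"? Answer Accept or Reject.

(p, xyxxxxxxxxyxy, #)
  read x, top #: go to q, push # → (q, yxxxxxxxxyxy, #)
  read y, top #: go to t, push Y# → (t, xxxxxxxxyxy, Y#)
  read x, top Y: go to p, push ε → (p, xxxxxxxyxy, #)
  read x, top #: go to q, push # → (q, xxxxxxyxy, #)
  read x, top #: go to p, push # → (p, xxxxxyxy, #)
  read x, top #: go to q, push # → (q, xxxxyxy, #)
  read x, top #: go to p, push # → (p, xxxyxy, #)
  read x, top #: go to q, push # → (q, xxyxy, #)
  read x, top #: go to p, push # → (p, xyxy, #)
  read x, top #: go to q, push # → (q, yxy, #)
  read y, top #: go to t, push Y# → (t, xy, Y#)
  read x, top Y: go to p, push ε → (p, y, #)
  read y, top #: go to q, push ε → (q, ε, ε)
All input consumed and the stack is empty.

Accept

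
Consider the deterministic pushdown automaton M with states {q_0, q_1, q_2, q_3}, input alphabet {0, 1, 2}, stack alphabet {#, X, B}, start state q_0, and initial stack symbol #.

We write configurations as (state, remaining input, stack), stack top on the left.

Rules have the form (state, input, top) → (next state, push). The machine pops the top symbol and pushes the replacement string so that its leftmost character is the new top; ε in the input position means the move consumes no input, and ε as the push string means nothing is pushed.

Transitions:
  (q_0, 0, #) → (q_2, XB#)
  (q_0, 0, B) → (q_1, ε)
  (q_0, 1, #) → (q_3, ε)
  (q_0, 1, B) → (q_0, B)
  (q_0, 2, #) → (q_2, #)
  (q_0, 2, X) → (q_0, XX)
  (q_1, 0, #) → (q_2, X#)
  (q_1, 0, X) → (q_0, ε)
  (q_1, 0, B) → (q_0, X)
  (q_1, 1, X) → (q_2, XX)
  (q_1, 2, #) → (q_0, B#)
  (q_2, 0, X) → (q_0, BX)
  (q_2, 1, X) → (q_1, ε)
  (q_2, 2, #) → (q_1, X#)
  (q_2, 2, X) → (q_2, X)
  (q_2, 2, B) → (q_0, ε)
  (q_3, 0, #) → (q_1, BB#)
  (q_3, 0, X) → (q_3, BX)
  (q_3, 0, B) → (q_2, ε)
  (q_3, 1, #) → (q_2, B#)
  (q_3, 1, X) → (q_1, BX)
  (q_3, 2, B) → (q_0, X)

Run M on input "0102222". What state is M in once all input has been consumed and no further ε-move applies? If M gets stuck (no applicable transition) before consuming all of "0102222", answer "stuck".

q_0

(q_0, 0102222, #)
  read 0, top #: go to q_2, push XB# → (q_2, 102222, XB#)
  read 1, top X: go to q_1, push ε → (q_1, 02222, B#)
  read 0, top B: go to q_0, push X → (q_0, 2222, X#)
  read 2, top X: go to q_0, push XX → (q_0, 222, XX#)
  read 2, top X: go to q_0, push XX → (q_0, 22, XXX#)
  read 2, top X: go to q_0, push XX → (q_0, 2, XXXX#)
  read 2, top X: go to q_0, push XX → (q_0, ε, XXXXX#)
All input consumed; M is in state q_0.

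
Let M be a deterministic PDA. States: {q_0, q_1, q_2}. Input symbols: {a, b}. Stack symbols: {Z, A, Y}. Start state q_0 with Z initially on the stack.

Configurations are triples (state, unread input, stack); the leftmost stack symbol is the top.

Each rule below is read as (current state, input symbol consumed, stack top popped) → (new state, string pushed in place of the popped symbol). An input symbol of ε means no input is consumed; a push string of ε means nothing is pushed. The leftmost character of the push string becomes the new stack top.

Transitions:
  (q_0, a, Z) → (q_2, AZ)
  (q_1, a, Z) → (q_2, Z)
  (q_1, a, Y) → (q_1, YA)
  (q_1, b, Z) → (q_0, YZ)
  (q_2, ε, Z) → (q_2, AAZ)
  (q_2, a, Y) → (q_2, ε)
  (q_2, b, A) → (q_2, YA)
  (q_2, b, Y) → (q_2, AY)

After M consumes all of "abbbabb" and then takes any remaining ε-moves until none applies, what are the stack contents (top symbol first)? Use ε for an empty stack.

AYAYAZ

(q_0, abbbabb, Z)
  read a, top Z: go to q_2, push AZ → (q_2, bbbabb, AZ)
  read b, top A: go to q_2, push YA → (q_2, bbabb, YAZ)
  read b, top Y: go to q_2, push AY → (q_2, babb, AYAZ)
  read b, top A: go to q_2, push YA → (q_2, abb, YAYAZ)
  read a, top Y: go to q_2, push ε → (q_2, bb, AYAZ)
  read b, top A: go to q_2, push YA → (q_2, b, YAYAZ)
  read b, top Y: go to q_2, push AY → (q_2, ε, AYAYAZ)
All input consumed in state q_2 with stack AYAYAZ.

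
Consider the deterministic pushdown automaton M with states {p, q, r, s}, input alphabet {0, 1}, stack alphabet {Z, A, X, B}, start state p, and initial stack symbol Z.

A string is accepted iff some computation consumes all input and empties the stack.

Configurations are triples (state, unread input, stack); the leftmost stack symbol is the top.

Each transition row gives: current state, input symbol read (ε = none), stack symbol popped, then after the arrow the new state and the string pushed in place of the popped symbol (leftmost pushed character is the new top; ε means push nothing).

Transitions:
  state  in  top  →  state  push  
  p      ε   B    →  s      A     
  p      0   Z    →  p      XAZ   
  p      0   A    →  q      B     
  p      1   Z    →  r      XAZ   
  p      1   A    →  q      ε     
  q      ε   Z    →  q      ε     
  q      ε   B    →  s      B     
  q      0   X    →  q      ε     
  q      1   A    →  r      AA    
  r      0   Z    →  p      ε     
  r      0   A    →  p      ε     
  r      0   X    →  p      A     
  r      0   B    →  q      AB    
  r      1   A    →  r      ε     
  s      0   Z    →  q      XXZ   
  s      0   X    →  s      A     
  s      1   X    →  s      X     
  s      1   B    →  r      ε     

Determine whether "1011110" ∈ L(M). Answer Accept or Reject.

Accept

(p, 1011110, Z)
  read 1, top Z: go to r, push XAZ → (r, 011110, XAZ)
  read 0, top X: go to p, push A → (p, 11110, AAZ)
  read 1, top A: go to q, push ε → (q, 1110, AZ)
  read 1, top A: go to r, push AA → (r, 110, AAZ)
  read 1, top A: go to r, push ε → (r, 10, AZ)
  read 1, top A: go to r, push ε → (r, 0, Z)
  read 0, top Z: go to p, push ε → (p, ε, ε)
All input consumed and the stack is empty.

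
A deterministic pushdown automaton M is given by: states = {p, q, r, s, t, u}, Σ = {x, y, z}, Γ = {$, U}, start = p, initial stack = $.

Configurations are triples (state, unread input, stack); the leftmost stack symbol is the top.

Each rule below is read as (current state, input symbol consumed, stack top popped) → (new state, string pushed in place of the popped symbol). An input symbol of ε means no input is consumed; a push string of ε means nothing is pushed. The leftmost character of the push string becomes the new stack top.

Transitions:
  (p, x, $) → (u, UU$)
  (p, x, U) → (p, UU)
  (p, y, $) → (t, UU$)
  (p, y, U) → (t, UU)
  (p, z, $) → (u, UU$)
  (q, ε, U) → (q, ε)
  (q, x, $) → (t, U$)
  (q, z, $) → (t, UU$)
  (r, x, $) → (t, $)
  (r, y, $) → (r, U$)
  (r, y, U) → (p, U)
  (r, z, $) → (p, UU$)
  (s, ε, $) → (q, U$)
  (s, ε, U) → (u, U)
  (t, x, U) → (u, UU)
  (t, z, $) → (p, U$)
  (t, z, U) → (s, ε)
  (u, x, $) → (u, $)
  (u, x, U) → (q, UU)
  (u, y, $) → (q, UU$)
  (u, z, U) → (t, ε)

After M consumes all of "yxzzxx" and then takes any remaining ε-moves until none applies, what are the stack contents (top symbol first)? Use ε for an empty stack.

(p, yxzzxx, $)
  read y, top $: go to t, push UU$ → (t, xzzxx, UU$)
  read x, top U: go to u, push UU → (u, zzxx, UUU$)
  read z, top U: go to t, push ε → (t, zxx, UU$)
  read z, top U: go to s, push ε → (s, xx, U$)
  ε-move, top U: go to u, push U → (u, xx, U$)
  read x, top U: go to q, push UU → (q, x, UU$)
  ε-move, top U: go to q, push ε → (q, x, U$)
  ε-move, top U: go to q, push ε → (q, x, $)
  read x, top $: go to t, push U$ → (t, ε, U$)
All input consumed in state t with stack U$.

U$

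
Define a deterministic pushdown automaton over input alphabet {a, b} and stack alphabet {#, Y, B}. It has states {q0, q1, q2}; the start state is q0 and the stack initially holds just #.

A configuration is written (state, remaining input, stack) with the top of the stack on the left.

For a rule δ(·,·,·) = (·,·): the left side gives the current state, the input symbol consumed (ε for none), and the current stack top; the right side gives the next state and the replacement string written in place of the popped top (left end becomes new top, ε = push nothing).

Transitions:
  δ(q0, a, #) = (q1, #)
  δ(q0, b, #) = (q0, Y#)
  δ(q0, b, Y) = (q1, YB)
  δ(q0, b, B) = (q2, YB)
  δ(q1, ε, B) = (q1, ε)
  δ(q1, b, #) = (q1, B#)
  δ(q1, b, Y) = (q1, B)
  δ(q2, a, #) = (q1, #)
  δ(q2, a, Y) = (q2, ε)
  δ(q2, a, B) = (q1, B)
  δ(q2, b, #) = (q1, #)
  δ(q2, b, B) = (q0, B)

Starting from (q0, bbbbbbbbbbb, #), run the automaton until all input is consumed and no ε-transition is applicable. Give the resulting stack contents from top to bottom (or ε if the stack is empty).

(q0, bbbbbbbbbbb, #)
  read b, top #: go to q0, push Y# → (q0, bbbbbbbbbb, Y#)
  read b, top Y: go to q1, push YB → (q1, bbbbbbbbb, YB#)
  read b, top Y: go to q1, push B → (q1, bbbbbbbb, BB#)
  ε-move, top B: go to q1, push ε → (q1, bbbbbbbb, B#)
  ε-move, top B: go to q1, push ε → (q1, bbbbbbbb, #)
  read b, top #: go to q1, push B# → (q1, bbbbbbb, B#)
  ε-move, top B: go to q1, push ε → (q1, bbbbbbb, #)
  read b, top #: go to q1, push B# → (q1, bbbbbb, B#)
  ε-move, top B: go to q1, push ε → (q1, bbbbbb, #)
  read b, top #: go to q1, push B# → (q1, bbbbb, B#)
  ε-move, top B: go to q1, push ε → (q1, bbbbb, #)
  read b, top #: go to q1, push B# → (q1, bbbb, B#)
  ε-move, top B: go to q1, push ε → (q1, bbbb, #)
  read b, top #: go to q1, push B# → (q1, bbb, B#)
  ε-move, top B: go to q1, push ε → (q1, bbb, #)
  read b, top #: go to q1, push B# → (q1, bb, B#)
  ε-move, top B: go to q1, push ε → (q1, bb, #)
  read b, top #: go to q1, push B# → (q1, b, B#)
  ε-move, top B: go to q1, push ε → (q1, b, #)
  read b, top #: go to q1, push B# → (q1, ε, B#)
  ε-move, top B: go to q1, push ε → (q1, ε, #)
All input consumed in state q1 with stack #.

#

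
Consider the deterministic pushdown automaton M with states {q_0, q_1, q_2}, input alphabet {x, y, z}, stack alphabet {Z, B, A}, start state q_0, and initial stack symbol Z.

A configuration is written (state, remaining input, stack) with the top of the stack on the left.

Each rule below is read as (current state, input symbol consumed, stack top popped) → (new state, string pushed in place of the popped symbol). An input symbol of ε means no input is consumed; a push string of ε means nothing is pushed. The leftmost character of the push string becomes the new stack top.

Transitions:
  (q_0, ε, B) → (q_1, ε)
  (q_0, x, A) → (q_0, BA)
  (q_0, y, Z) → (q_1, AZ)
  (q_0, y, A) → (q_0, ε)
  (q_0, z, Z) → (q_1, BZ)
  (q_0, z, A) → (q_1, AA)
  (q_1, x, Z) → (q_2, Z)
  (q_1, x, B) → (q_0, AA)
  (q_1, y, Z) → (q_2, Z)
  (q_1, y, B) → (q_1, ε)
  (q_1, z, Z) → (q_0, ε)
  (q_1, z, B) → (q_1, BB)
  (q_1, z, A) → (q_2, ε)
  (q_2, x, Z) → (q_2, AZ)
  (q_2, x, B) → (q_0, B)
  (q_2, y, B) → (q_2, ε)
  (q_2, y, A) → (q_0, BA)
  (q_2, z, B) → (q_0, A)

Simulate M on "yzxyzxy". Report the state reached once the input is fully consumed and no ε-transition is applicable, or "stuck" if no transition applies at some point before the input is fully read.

q_1

(q_0, yzxyzxy, Z) ⊢ (q_1, zxyzxy, AZ) ⊢ (q_2, xyzxy, Z) ⊢ (q_2, yzxy, AZ) ⊢ (q_0, zxy, BAZ) ⊢ (q_1, zxy, AZ) ⊢ (q_2, xy, Z) ⊢ (q_2, y, AZ) ⊢ (q_0, ε, BAZ) ⊢ (q_1, ε, AZ)
All input consumed; M is in state q_1.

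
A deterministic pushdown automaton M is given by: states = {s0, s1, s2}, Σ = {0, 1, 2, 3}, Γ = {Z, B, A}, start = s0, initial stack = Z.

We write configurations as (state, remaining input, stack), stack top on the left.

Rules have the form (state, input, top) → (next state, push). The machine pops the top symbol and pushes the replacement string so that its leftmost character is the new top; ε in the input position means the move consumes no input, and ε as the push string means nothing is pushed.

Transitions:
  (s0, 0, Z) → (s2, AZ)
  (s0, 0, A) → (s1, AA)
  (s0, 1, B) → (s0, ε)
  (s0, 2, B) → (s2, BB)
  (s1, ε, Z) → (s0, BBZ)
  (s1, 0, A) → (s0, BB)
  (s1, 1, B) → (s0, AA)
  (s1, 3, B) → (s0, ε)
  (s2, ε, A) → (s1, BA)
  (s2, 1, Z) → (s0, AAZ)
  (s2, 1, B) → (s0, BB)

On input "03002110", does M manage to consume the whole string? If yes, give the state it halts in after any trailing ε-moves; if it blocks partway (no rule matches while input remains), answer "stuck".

(s0, 03002110, Z)
  read 0, top Z: go to s2, push AZ → (s2, 3002110, AZ)
  ε-move, top A: go to s1, push BA → (s1, 3002110, BAZ)
  read 3, top B: go to s0, push ε → (s0, 002110, AZ)
  read 0, top A: go to s1, push AA → (s1, 02110, AAZ)
  read 0, top A: go to s0, push BB → (s0, 2110, BBAZ)
  read 2, top B: go to s2, push BB → (s2, 110, BBBAZ)
  read 1, top B: go to s0, push BB → (s0, 10, BBBBAZ)
  read 1, top B: go to s0, push ε → (s0, 0, BBBAZ)
No transition for (s0, 0, top B); M blocks with input 0 remaining.

stuck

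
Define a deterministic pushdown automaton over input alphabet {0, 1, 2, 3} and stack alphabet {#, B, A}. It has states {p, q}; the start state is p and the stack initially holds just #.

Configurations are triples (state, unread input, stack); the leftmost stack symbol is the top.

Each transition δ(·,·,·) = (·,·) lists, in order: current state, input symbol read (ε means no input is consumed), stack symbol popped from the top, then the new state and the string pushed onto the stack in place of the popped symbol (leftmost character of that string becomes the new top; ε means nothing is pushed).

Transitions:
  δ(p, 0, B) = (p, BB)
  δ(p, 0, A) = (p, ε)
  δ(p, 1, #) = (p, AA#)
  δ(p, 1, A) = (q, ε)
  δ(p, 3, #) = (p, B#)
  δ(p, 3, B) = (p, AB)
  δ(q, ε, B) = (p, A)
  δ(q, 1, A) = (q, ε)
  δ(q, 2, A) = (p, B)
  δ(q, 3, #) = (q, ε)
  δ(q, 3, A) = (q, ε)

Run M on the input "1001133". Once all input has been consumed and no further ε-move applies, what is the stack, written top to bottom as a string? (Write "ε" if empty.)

(p, 1001133, #)
  read 1, top #: go to p, push AA# → (p, 001133, AA#)
  read 0, top A: go to p, push ε → (p, 01133, A#)
  read 0, top A: go to p, push ε → (p, 1133, #)
  read 1, top #: go to p, push AA# → (p, 133, AA#)
  read 1, top A: go to q, push ε → (q, 33, A#)
  read 3, top A: go to q, push ε → (q, 3, #)
  read 3, top #: go to q, push ε → (q, ε, ε)
All input consumed in state q with stack ε.

ε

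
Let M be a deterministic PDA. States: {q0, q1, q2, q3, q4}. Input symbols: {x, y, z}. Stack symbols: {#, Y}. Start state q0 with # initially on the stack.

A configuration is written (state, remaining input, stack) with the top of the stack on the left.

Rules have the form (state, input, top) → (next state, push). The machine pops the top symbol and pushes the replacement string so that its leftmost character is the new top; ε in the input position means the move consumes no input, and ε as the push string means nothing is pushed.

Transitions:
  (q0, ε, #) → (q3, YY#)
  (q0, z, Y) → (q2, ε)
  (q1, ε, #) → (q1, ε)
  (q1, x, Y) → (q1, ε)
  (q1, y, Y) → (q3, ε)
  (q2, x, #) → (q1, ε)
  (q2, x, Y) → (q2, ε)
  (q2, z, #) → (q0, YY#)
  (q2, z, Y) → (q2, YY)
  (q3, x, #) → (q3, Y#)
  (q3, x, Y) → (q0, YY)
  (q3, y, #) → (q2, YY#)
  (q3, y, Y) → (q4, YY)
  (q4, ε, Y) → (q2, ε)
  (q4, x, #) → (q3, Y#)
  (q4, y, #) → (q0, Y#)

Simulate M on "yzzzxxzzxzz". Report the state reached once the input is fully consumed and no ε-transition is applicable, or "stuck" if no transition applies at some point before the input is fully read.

q2

(q0, yzzzxxzzxzz, #)
  ε-move, top #: go to q3, push YY# → (q3, yzzzxxzzxzz, YY#)
  read y, top Y: go to q4, push YY → (q4, zzzxxzzxzz, YYY#)
  ε-move, top Y: go to q2, push ε → (q2, zzzxxzzxzz, YY#)
  read z, top Y: go to q2, push YY → (q2, zzxxzzxzz, YYY#)
  read z, top Y: go to q2, push YY → (q2, zxxzzxzz, YYYY#)
  read z, top Y: go to q2, push YY → (q2, xxzzxzz, YYYYY#)
  read x, top Y: go to q2, push ε → (q2, xzzxzz, YYYY#)
  read x, top Y: go to q2, push ε → (q2, zzxzz, YYY#)
  read z, top Y: go to q2, push YY → (q2, zxzz, YYYY#)
  read z, top Y: go to q2, push YY → (q2, xzz, YYYYY#)
  read x, top Y: go to q2, push ε → (q2, zz, YYYY#)
  read z, top Y: go to q2, push YY → (q2, z, YYYYY#)
  read z, top Y: go to q2, push YY → (q2, ε, YYYYYY#)
All input consumed; M is in state q2.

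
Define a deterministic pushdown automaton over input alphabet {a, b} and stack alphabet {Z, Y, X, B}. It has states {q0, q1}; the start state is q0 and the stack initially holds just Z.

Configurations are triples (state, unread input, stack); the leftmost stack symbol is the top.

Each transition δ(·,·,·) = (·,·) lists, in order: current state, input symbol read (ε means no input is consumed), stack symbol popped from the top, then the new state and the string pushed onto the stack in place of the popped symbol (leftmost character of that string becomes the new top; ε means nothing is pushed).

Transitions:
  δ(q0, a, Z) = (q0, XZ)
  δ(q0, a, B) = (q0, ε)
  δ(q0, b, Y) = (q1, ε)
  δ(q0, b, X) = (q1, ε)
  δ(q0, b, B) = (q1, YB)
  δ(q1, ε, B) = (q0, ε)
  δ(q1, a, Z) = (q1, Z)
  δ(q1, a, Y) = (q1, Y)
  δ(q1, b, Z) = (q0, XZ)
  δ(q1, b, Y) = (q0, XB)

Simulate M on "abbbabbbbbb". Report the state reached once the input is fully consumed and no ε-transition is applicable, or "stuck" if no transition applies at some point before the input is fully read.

(q0, abbbabbbbbb, Z)
  read a, top Z: go to q0, push XZ → (q0, bbbabbbbbb, XZ)
  read b, top X: go to q1, push ε → (q1, bbabbbbbb, Z)
  read b, top Z: go to q0, push XZ → (q0, babbbbbb, XZ)
  read b, top X: go to q1, push ε → (q1, abbbbbb, Z)
  read a, top Z: go to q1, push Z → (q1, bbbbbb, Z)
  read b, top Z: go to q0, push XZ → (q0, bbbbb, XZ)
  read b, top X: go to q1, push ε → (q1, bbbb, Z)
  read b, top Z: go to q0, push XZ → (q0, bbb, XZ)
  read b, top X: go to q1, push ε → (q1, bb, Z)
  read b, top Z: go to q0, push XZ → (q0, b, XZ)
  read b, top X: go to q1, push ε → (q1, ε, Z)
All input consumed; M is in state q1.

q1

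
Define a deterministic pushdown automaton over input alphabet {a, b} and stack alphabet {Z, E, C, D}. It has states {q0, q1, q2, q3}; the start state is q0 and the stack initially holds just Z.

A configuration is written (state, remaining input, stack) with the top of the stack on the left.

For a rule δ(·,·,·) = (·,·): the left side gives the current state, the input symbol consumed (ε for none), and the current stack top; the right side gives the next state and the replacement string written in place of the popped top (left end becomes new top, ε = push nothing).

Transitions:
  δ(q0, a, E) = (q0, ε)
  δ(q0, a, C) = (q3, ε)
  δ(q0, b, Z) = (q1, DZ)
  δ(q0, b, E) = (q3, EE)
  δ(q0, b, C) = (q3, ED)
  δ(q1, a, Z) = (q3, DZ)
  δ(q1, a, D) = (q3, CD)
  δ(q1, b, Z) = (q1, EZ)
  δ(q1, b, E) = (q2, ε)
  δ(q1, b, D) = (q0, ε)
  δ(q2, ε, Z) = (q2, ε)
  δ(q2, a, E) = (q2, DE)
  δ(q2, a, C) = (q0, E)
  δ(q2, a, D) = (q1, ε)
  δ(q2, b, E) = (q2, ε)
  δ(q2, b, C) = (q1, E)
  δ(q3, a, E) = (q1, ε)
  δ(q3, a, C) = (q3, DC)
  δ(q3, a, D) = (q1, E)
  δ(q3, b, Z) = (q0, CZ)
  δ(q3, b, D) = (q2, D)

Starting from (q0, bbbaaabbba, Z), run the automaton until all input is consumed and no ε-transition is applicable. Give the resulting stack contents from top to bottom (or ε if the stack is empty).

Z

(q0, bbbaaabbba, Z)
  read b, top Z: go to q1, push DZ → (q1, bbaaabbba, DZ)
  read b, top D: go to q0, push ε → (q0, baaabbba, Z)
  read b, top Z: go to q1, push DZ → (q1, aaabbba, DZ)
  read a, top D: go to q3, push CD → (q3, aabbba, CDZ)
  read a, top C: go to q3, push DC → (q3, abbba, DCDZ)
  read a, top D: go to q1, push E → (q1, bbba, ECDZ)
  read b, top E: go to q2, push ε → (q2, bba, CDZ)
  read b, top C: go to q1, push E → (q1, ba, EDZ)
  read b, top E: go to q2, push ε → (q2, a, DZ)
  read a, top D: go to q1, push ε → (q1, ε, Z)
All input consumed in state q1 with stack Z.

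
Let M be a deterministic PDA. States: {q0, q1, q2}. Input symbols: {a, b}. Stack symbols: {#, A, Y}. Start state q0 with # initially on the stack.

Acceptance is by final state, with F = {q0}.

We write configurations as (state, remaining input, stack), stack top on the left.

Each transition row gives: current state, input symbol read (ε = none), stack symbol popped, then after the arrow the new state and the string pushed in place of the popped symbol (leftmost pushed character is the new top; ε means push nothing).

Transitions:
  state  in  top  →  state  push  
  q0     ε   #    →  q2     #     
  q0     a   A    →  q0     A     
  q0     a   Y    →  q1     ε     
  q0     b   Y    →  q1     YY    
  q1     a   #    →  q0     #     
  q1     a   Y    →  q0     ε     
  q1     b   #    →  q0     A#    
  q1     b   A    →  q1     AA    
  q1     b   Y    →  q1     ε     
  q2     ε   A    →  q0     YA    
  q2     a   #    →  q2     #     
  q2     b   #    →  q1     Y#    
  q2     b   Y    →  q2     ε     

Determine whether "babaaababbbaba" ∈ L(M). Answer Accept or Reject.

(q0, babaaababbbaba, #)
  ε-move, top #: go to q2, push # → (q2, babaaababbbaba, #)
  read b, top #: go to q1, push Y# → (q1, abaaababbbaba, Y#)
  read a, top Y: go to q0, push ε → (q0, baaababbbaba, #)
  ε-move, top #: go to q2, push # → (q2, baaababbbaba, #)
  read b, top #: go to q1, push Y# → (q1, aaababbbaba, Y#)
  read a, top Y: go to q0, push ε → (q0, aababbbaba, #)
  ε-move, top #: go to q2, push # → (q2, aababbbaba, #)
  read a, top #: go to q2, push # → (q2, ababbbaba, #)
  read a, top #: go to q2, push # → (q2, babbbaba, #)
  read b, top #: go to q1, push Y# → (q1, abbbaba, Y#)
  read a, top Y: go to q0, push ε → (q0, bbbaba, #)
  ε-move, top #: go to q2, push # → (q2, bbbaba, #)
  read b, top #: go to q1, push Y# → (q1, bbaba, Y#)
  read b, top Y: go to q1, push ε → (q1, baba, #)
  read b, top #: go to q0, push A# → (q0, aba, A#)
  read a, top A: go to q0, push A → (q0, ba, A#)
No transition applies at (q0, ba, A#); input not fully consumed.

Reject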